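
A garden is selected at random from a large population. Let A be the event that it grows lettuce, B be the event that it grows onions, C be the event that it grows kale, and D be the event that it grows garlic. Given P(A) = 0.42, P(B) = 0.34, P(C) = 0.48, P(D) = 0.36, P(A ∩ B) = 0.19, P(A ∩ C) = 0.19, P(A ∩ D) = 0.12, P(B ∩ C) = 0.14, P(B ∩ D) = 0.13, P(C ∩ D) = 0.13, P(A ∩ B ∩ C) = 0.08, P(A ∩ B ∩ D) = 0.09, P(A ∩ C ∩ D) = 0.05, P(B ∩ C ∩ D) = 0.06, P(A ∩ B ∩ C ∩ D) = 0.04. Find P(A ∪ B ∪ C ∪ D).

P(A ∪ B ∪ C ∪ D) = 0.42 + 0.34 + 0.48 + 0.36 − 0.19 − 0.19 − 0.12 − 0.14 − 0.13 − 0.13 + 0.08 + 0.09 + 0.05 + 0.06 − 0.04 = 0.94

0.94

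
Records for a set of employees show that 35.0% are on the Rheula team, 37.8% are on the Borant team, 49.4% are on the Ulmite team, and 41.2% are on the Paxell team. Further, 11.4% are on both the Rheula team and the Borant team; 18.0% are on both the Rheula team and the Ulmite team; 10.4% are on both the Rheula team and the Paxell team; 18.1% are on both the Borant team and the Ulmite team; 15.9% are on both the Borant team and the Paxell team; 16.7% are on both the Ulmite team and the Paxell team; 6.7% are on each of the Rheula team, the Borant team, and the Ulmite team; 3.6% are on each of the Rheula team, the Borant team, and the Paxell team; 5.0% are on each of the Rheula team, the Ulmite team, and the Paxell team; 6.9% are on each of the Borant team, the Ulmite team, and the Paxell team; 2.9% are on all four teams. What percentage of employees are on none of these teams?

7.8%

P(at least one) = 35.0 + 37.8 + 49.4 + 41.2 − 11.4 − 18.0 − 10.4 − 18.1 − 15.9 − 16.7 + 6.7 + 3.6 + 5.0 + 6.9 − 2.9 = 92.2%
P(none) = 100% − 92.2% = 7.8%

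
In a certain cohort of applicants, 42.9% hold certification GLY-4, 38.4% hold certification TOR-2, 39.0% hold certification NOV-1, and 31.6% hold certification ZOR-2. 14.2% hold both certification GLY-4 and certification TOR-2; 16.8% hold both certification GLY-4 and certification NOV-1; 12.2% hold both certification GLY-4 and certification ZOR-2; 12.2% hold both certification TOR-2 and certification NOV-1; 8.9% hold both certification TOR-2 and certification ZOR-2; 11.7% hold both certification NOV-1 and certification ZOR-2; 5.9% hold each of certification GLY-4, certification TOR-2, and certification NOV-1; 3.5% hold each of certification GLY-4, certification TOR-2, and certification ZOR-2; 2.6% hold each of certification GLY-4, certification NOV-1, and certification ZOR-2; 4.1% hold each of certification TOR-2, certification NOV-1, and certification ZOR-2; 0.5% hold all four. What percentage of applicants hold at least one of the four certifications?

P(≥1) = 42.9 + 38.4 + 39.0 + 31.6 − 14.2 − 16.8 − 12.2 − 12.2 − 8.9 − 11.7 + 5.9 + 3.5 + 2.6 + 4.1 − 0.5 = 91.5%

91.5%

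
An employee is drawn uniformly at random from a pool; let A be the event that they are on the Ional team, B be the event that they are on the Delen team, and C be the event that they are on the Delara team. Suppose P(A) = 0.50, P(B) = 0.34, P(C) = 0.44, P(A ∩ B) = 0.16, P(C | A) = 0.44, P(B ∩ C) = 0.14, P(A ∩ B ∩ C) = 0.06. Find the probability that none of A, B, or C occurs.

0.18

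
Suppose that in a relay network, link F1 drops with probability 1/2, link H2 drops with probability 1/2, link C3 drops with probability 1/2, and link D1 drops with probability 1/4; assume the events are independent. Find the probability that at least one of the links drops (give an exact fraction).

P(none) = (1 − 1/2) × (1 − 1/2) × (1 − 1/2) × (1 − 1/4) = 1/2 × 1/2 × 1/2 × 3/4 = 3/32
P(at least one) = 1 − 3/32 = 29/32

29/32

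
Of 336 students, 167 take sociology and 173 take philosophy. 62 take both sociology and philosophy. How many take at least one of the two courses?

N(≥1) = 167 + 173 − 62 = 278

278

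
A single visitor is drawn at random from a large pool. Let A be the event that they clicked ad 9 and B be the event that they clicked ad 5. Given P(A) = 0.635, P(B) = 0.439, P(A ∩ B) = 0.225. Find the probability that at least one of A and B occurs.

0.849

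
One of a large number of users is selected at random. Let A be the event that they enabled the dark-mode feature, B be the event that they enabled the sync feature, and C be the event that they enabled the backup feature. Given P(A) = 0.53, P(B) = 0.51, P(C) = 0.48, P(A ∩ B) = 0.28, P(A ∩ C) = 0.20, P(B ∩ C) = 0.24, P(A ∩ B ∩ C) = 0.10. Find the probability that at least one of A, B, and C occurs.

0.90

Apply inclusion-exclusion:
P(A ∪ B ∪ C) = 0.53 + 0.51 + 0.48 − 0.28 − 0.20 − 0.24 + 0.10 = 0.90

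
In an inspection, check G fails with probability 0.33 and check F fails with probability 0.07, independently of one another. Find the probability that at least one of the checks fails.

Since the events are independent, P(none) is the product of the individual non-occurrence probabilities.
P(none) = (1 − 0.33) × (1 − 0.07) = 0.67 × 0.93 = 0.6231
P(at least one) = 1 − 0.6231 = 0.3769

0.3769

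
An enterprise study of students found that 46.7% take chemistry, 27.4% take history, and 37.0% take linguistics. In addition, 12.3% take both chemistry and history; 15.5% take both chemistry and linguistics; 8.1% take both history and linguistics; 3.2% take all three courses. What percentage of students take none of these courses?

Inclusion–exclusion gives
P(at least one) = 46.7 + 27.4 + 37.0 − 12.3 − 15.5 − 8.1 + 3.2 = 78.4%
P(none) = 100% − 78.4% = 21.6%

21.6%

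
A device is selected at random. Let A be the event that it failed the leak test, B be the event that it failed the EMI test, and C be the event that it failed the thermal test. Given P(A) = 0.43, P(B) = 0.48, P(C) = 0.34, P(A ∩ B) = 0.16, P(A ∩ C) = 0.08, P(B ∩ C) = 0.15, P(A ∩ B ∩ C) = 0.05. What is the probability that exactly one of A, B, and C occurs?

P(exactly one) = 0.43 + 0.48 + 0.34 − 2·0.16 − 2·0.08 − 2·0.15 + 3·0.05 = 0.62

0.62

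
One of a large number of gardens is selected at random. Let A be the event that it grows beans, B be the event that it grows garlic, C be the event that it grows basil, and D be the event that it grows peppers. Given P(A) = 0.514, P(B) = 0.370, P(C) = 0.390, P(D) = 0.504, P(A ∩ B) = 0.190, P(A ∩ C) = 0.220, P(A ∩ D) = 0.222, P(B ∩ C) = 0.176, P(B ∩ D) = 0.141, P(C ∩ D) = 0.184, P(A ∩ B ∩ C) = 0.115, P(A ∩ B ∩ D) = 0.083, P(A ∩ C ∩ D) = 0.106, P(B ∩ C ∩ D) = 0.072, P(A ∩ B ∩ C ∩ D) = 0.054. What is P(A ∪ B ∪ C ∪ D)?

P(A ∪ B ∪ C ∪ D) = 0.514 + 0.370 + 0.390 + 0.504 − 0.190 − 0.220 − 0.222 − 0.176 − 0.141 − 0.184 + 0.115 + 0.083 + 0.106 + 0.072 − 0.054 = 0.967

0.967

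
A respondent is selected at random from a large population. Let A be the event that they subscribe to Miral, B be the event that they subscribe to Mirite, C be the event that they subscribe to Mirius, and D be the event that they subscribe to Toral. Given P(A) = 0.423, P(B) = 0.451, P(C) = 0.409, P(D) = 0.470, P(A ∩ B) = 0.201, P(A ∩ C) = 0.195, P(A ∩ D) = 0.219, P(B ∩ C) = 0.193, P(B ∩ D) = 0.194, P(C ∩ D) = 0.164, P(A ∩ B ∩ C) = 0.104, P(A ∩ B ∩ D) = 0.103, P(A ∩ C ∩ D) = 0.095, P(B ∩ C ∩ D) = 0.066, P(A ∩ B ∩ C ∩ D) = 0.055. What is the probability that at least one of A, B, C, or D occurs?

Apply inclusion-exclusion:
P(A ∪ B ∪ C ∪ D) = 0.423 + 0.451 + 0.409 + 0.470 − 0.201 − 0.195 − 0.219 − 0.193 − 0.194 − 0.164 + 0.104 + 0.103 + 0.095 + 0.066 − 0.055 = 0.900

0.900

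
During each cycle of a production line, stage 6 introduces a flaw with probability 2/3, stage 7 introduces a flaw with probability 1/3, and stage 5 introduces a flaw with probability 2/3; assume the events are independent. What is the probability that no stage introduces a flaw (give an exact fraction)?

Since the events are independent, P(none) is the product of the individual non-occurrence probabilities.
P(none) = (1 − 2/3) × (1 − 1/3) × (1 − 2/3) = 1/3 × 2/3 × 1/3 = 2/27

2/27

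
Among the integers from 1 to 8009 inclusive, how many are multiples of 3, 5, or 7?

4348

Using inclusion–exclusion:
2669 + 1601 + 1144 − 533 − 381 − 228 + 76 = 4348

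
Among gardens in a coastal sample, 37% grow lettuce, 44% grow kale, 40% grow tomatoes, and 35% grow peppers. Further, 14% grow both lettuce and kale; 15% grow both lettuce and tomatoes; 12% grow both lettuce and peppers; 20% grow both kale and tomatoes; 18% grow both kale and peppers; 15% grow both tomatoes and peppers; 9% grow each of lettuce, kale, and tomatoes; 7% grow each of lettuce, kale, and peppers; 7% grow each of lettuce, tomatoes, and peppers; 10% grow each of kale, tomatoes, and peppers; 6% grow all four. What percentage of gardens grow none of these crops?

Apply inclusion-exclusion:
P(≥1) = 37 + 44 + 40 + 35 − 14 − 15 − 12 − 20 − 18 − 15 + 9 + 7 + 7 + 10 − 6 = 89%
P(none) = 100% − 89% = 11%

11%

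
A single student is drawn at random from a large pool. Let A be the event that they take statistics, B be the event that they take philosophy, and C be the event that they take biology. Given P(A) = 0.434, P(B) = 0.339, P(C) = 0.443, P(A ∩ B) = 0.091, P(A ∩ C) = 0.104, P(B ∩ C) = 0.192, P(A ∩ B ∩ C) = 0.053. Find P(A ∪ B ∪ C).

0.882

Inclusion–exclusion gives
P(A ∪ B ∪ C) = 0.434 + 0.339 + 0.443 − 0.091 − 0.104 − 0.192 + 0.053 = 0.882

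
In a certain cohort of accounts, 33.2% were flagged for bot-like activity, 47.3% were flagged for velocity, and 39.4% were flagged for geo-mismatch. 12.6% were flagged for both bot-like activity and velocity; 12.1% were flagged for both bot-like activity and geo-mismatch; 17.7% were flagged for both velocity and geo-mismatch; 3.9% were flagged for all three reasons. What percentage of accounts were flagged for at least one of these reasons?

81.4%

P(≥1) = 33.2 + 47.3 + 39.4 − 12.6 − 12.1 − 17.7 + 3.9 = 81.4%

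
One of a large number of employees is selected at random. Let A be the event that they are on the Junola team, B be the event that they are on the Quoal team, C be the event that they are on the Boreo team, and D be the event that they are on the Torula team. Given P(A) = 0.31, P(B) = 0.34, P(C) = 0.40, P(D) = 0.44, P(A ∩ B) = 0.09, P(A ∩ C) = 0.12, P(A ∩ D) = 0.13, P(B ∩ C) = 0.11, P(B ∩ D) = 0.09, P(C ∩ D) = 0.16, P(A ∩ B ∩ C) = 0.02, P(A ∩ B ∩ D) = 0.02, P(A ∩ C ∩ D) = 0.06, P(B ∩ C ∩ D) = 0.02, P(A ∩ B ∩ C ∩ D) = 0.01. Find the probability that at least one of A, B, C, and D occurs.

0.90

P(A ∪ B ∪ C ∪ D) = 0.31 + 0.34 + 0.40 + 0.44 − 0.09 − 0.12 − 0.13 − 0.11 − 0.09 − 0.16 + 0.02 + 0.02 + 0.06 + 0.02 − 0.01 = 0.90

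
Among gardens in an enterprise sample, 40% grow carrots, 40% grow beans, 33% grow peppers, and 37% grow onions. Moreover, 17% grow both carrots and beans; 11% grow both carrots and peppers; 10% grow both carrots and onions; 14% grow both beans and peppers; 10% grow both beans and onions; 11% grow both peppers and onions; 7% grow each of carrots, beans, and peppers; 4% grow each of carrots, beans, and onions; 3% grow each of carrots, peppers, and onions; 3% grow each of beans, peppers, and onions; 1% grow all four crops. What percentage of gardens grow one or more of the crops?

93%

P(≥1) = 40 + 40 + 33 + 37 − 17 − 11 − 10 − 14 − 10 − 11 + 7 + 4 + 3 + 3 − 1 = 93%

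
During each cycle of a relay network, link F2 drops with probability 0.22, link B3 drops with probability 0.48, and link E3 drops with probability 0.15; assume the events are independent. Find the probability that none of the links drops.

0.34476

P(none) = (1 − 0.22) × (1 − 0.48) × (1 − 0.15) = 0.78 × 0.52 × 0.85 = 0.34476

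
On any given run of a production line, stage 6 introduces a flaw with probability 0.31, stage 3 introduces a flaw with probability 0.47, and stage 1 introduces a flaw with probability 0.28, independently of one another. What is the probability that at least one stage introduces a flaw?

Independence gives P(none) = ∏(1 − pᵢ).
P(none) = (1 − 0.31) × (1 − 0.47) × (1 − 0.28) = 0.69 × 0.53 × 0.72 = 0.263304
P(at least one) = 1 − 0.263304 = 0.736696

0.736696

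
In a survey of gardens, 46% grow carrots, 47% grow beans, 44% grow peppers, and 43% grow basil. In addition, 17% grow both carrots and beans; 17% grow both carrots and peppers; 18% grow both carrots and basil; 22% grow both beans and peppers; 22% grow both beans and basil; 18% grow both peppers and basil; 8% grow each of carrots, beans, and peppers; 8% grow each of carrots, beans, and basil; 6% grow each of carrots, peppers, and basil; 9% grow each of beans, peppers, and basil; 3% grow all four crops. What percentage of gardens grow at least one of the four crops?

94%

P(union) = 46 + 47 + 44 + 43 − 17 − 17 − 18 − 22 − 22 − 18 + 8 + 8 + 6 + 9 − 3 = 94%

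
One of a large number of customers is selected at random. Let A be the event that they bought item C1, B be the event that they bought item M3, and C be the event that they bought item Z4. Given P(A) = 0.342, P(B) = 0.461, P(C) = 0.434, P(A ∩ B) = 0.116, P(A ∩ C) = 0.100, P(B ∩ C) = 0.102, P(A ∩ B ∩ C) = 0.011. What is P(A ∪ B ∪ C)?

0.930

By inclusion–exclusion:
P(A ∪ B ∪ C) = 0.342 + 0.461 + 0.434 − 0.116 − 0.100 − 0.102 + 0.011 = 0.930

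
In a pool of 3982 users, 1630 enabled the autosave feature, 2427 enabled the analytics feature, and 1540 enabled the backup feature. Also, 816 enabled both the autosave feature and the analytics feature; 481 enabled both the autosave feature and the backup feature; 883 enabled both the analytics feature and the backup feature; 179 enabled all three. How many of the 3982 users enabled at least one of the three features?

3596

Apply inclusion-exclusion:
|union| = 1630 + 2427 + 1540 − 816 − 481 − 883 + 179 = 3596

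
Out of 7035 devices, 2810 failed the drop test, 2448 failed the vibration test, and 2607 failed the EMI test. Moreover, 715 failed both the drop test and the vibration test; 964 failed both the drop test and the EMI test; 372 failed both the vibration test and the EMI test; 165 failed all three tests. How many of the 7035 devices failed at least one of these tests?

|union| = 2810 + 2448 + 2607 − 715 − 964 − 372 + 165 = 5979

5979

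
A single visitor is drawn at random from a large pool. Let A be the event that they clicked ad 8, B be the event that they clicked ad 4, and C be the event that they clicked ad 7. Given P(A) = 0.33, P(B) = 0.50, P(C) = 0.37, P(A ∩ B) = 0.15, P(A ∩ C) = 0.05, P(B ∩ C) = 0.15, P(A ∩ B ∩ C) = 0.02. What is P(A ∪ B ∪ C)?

0.87

Inclusion–exclusion gives
P(A ∪ B ∪ C) = 0.33 + 0.50 + 0.37 − 0.15 − 0.05 − 0.15 + 0.02 = 0.87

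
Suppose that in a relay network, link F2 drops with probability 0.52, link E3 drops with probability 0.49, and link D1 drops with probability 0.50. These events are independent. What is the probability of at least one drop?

Independence gives P(none) = ∏(1 − pᵢ).
P(none) = (1 − 0.52) × (1 − 0.49) × (1 − 0.50) = 0.48 × 0.51 × 0.50 = 0.1224
P(at least one) = 1 − 0.1224 = 0.8776

0.8776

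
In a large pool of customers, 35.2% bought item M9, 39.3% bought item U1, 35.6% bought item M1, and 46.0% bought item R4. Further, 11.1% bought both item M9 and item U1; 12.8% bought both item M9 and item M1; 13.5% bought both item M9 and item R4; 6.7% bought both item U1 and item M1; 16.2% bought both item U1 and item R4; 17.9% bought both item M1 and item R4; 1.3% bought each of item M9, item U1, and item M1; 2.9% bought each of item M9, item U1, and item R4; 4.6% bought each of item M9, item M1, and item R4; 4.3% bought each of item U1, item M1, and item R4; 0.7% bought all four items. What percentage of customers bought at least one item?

Apply inclusion-exclusion:
P(union) = 35.2 + 39.3 + 35.6 + 46.0 − 11.1 − 12.8 − 13.5 − 6.7 − 16.2 − 17.9 + 1.3 + 2.9 + 4.6 + 4.3 − 0.7 = 90.3%

90.3%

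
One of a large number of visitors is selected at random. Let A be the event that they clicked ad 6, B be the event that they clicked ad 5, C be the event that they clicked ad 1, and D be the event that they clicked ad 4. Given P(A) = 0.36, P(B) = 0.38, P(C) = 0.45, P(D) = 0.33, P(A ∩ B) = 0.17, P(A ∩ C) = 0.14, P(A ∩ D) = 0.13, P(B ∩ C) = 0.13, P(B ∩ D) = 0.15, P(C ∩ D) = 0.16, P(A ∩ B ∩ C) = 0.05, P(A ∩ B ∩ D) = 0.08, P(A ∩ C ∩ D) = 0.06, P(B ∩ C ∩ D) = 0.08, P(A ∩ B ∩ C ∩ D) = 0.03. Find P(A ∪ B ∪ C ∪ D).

By inclusion-exclusion,
P(A ∪ B ∪ C ∪ D) = 0.36 + 0.38 + 0.45 + 0.33 − 0.17 − 0.14 − 0.13 − 0.13 − 0.15 − 0.16 + 0.05 + 0.08 + 0.06 + 0.08 − 0.03 = 0.88

0.88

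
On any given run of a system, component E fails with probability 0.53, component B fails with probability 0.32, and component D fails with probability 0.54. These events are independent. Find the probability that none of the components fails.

0.147016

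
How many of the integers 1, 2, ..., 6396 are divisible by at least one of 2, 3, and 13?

4428

floor(6396/2) + floor(6396/3) + floor(6396/13) − floor(6396/6) − floor(6396/26) − floor(6396/39) + floor(6396/78) = 3198 + 2132 + 492 − 1066 − 246 − 164 + 82 = 4428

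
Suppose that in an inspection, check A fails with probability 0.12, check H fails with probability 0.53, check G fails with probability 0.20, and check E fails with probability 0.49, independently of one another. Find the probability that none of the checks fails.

P(none) = (1 − 0.12) × (1 − 0.53) × (1 − 0.20) × (1 − 0.49) = 0.88 × 0.47 × 0.80 × 0.51 = 0.1687488

0.1687488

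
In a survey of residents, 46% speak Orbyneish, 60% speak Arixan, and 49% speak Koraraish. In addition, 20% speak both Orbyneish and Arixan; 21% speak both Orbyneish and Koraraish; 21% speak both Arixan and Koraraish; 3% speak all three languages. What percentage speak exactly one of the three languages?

P(exactly one) = 46 + 60 + 49 − 2·20 − 2·21 − 2·21 + 3·3 = 40%

40%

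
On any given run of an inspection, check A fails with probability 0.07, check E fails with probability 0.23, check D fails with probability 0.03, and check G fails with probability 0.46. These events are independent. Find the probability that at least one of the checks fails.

Since the events are independent, P(none) is the product of the individual non-occurrence probabilities.
P(none) = (1 − 0.07) × (1 − 0.23) × (1 − 0.03) × (1 − 0.46) = 0.93 × 0.77 × 0.97 × 0.54 = 0.37509318
P(at least one) = 1 − 0.37509318 = 0.62490682

0.62490682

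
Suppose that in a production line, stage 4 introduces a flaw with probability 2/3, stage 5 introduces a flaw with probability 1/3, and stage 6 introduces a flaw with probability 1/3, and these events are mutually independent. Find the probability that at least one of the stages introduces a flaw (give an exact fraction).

P(none) = (1 − 2/3) × (1 − 1/3) × (1 − 1/3) = 1/3 × 2/3 × 2/3 = 4/27
P(at least one) = 1 − 4/27 = 23/27

23/27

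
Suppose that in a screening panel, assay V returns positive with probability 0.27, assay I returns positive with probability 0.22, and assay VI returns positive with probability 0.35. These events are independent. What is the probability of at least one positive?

0.62989

P(none) = (1 − 0.27) × (1 − 0.22) × (1 − 0.35) = 0.73 × 0.78 × 0.65 = 0.37011
P(at least one) = 1 − 0.37011 = 0.62989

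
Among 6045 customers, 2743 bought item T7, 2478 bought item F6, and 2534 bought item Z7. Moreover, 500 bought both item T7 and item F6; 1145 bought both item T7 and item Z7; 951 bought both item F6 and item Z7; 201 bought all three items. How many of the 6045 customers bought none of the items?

685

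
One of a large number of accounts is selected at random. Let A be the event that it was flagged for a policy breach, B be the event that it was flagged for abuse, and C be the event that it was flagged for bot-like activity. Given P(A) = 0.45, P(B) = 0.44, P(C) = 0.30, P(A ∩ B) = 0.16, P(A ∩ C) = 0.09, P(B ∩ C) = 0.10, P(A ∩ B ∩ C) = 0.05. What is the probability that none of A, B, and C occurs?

0.11

Apply inclusion-exclusion:
P(A ∪ B ∪ C) = 0.45 + 0.44 + 0.30 − 0.16 − 0.09 − 0.10 + 0.05 = 0.89
P(none) = 1 − 0.89 = 0.11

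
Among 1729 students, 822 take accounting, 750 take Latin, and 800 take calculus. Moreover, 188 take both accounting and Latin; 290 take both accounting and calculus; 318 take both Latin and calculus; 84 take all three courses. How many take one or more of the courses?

1660

Using inclusion–exclusion:
|at least one| = 822 + 750 + 800 − 188 − 290 − 318 + 84 = 1660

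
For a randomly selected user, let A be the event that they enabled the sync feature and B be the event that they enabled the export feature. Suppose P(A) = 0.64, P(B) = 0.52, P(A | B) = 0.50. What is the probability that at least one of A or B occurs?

P(A ∩ B) = P(B)·P(A|B) = 0.52 × 0.50 = 0.26
P(A ∪ B) = 0.64 + 0.52 − 0.26 = 0.90

0.90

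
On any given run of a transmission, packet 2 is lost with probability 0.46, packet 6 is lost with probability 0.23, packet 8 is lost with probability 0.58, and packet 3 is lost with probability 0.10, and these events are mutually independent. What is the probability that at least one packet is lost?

P(none) = (1 − 0.46) × (1 − 0.23) × (1 − 0.58) × (1 − 0.10) = 0.54 × 0.77 × 0.42 × 0.90 = 0.1571724
P(at least one) = 1 − 0.1571724 = 0.8428276

0.8428276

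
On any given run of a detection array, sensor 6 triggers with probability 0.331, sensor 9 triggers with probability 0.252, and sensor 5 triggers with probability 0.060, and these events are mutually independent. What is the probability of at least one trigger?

0.52961272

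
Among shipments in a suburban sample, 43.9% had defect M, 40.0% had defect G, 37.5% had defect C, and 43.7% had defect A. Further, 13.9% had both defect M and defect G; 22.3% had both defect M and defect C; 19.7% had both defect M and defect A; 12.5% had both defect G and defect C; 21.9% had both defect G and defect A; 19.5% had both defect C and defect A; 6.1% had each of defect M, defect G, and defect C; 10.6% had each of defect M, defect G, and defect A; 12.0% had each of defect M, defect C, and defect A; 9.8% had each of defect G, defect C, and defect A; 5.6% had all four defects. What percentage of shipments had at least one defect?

88.2%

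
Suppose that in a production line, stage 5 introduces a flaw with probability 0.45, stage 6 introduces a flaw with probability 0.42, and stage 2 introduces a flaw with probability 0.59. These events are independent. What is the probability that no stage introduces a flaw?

0.13079

P(none) = (1 − 0.45) × (1 − 0.42) × (1 − 0.59) = 0.55 × 0.58 × 0.41 = 0.13079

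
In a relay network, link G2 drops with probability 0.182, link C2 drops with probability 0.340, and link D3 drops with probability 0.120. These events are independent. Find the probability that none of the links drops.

P(none) = (1 − 0.182) × (1 − 0.340) × (1 − 0.120) = 0.818 × 0.660 × 0.880 = 0.4750944

0.4750944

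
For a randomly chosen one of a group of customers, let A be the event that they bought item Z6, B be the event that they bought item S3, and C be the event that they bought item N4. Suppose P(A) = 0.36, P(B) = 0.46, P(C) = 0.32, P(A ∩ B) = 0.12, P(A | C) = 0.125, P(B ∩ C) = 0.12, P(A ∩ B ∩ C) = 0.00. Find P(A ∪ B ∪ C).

P(A ∩ C) = P(C)·P(A|C) = 0.32 × 0.125 = 0.04
P(A ∪ B ∪ C) = 0.36 + 0.46 + 0.32 − 0.12 − 0.04 − 0.12 + 0.00 = 0.86

0.86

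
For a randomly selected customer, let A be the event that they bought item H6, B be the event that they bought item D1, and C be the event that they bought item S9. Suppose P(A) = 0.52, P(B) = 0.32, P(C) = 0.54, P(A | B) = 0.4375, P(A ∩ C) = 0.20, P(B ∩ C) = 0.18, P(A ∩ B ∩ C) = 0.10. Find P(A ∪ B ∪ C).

0.96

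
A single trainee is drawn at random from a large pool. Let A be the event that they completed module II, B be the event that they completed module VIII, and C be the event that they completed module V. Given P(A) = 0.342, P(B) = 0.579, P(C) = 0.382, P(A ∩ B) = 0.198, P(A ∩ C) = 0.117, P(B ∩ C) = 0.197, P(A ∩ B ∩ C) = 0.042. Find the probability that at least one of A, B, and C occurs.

Using inclusion–exclusion:
P(A ∪ B ∪ C) = 0.342 + 0.579 + 0.382 − 0.198 − 0.117 − 0.197 + 0.042 = 0.833

0.833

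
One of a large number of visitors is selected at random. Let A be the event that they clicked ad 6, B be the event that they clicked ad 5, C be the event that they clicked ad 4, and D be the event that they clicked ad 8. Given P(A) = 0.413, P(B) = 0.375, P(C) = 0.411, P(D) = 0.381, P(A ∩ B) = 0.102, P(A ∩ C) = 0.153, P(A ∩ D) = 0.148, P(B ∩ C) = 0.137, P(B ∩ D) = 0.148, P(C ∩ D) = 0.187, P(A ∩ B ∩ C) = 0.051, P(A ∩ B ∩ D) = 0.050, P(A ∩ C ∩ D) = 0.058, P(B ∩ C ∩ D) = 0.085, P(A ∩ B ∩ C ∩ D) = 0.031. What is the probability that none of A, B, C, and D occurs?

P(A ∪ B ∪ C ∪ D) = 0.413 + 0.375 + 0.411 + 0.381 − 0.102 − 0.153 − 0.148 − 0.137 − 0.148 − 0.187 + 0.051 + 0.050 + 0.058 + 0.085 − 0.031 = 0.918
P(none) = 1 − 0.918 = 0.082

0.082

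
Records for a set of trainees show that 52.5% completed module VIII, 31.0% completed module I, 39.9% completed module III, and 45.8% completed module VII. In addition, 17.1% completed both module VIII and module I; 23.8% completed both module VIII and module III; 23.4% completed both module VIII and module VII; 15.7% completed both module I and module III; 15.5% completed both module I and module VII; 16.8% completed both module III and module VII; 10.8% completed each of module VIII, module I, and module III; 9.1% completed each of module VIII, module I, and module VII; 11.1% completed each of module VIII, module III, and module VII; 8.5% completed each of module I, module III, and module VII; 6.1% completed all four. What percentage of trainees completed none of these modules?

9.7%

Inclusion–exclusion gives
P(at least one) = 52.5 + 31.0 + 39.9 + 45.8 − 17.1 − 23.8 − 23.4 − 15.7 − 15.5 − 16.8 + 10.8 + 9.1 + 11.1 + 8.5 − 6.1 = 90.3%
P(none) = 100% − 90.3% = 9.7%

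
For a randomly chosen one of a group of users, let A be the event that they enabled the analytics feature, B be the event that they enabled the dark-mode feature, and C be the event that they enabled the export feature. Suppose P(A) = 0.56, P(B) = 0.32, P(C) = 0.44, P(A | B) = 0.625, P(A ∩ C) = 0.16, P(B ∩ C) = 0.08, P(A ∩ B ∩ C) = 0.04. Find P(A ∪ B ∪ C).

0.92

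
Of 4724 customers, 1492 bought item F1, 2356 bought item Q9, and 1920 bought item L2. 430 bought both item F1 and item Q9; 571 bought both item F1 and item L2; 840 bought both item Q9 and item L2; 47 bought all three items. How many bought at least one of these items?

3974

Apply inclusion-exclusion:
N(≥1) = 1492 + 2356 + 1920 − 430 − 571 − 840 + 47 = 3974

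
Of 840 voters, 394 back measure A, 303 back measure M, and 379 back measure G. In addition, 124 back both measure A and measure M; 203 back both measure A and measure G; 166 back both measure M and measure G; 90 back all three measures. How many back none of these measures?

By inclusion-exclusion,
|at least one| = 394 + 303 + 379 − 124 − 203 − 166 + 90 = 673
None: 840 − 673 = 167

167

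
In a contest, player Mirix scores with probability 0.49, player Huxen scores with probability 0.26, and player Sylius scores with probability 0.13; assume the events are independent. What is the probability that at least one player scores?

0.671662

P(none) = (1 − 0.49) × (1 − 0.26) × (1 − 0.13) = 0.51 × 0.74 × 0.87 = 0.328338
P(at least one) = 1 − 0.328338 = 0.671662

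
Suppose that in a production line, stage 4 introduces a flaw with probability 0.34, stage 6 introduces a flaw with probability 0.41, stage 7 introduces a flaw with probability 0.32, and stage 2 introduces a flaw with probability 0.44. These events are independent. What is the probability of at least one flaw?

0.85171648

P(none) = (1 − 0.34) × (1 − 0.41) × (1 − 0.32) × (1 − 0.44) = 0.66 × 0.59 × 0.68 × 0.56 = 0.14828352
P(at least one) = 1 − 0.14828352 = 0.85171648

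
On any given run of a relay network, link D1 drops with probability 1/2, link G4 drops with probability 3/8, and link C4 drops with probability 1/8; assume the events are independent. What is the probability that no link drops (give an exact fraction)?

Independence gives P(none) = ∏(1 − pᵢ).
P(none) = (1 − 1/2) × (1 − 3/8) × (1 − 1/8) = 1/2 × 5/8 × 7/8 = 35/128

35/128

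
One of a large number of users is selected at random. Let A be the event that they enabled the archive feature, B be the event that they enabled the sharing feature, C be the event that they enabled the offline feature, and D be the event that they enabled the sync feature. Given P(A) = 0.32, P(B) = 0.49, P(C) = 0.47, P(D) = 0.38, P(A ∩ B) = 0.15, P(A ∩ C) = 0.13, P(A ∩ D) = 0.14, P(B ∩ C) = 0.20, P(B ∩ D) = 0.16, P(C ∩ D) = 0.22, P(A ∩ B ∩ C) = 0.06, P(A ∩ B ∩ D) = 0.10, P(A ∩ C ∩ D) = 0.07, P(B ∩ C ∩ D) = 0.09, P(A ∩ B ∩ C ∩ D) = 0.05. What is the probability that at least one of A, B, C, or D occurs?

0.93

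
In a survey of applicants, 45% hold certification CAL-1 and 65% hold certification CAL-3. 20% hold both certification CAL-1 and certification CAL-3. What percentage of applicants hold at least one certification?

90%

By inclusion-exclusion,
P(≥1) = 45 + 65 − 20 = 90%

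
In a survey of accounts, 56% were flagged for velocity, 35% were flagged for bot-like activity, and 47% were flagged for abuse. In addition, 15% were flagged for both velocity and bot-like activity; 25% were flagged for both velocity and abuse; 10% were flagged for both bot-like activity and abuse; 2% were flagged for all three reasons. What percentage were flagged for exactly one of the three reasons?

By inclusion–exclusion (exactly-one form):
P(exactly one) = 56 + 35 + 47 − 2·15 − 2·25 − 2·10 + 3·2 = 44%

44%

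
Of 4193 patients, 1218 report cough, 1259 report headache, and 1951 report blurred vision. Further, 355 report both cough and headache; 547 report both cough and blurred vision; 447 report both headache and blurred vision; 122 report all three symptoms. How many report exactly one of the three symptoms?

Using the inclusion–exclusion count for exactly one event:
N(exactly one) = 1218 + 1259 + 1951 − 2·355 − 2·547 − 2·447 + 3·122 = 2096

2096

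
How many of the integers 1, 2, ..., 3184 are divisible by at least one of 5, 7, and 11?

Using inclusion–exclusion:
⌊3184/5⌋ + ⌊3184/7⌋ + ⌊3184/11⌋ − ⌊3184/35⌋ − ⌊3184/55⌋ − ⌊3184/77⌋ + ⌊3184/385⌋ = 636 + 454 + 289 − 90 − 57 − 41 + 8 = 1199

1199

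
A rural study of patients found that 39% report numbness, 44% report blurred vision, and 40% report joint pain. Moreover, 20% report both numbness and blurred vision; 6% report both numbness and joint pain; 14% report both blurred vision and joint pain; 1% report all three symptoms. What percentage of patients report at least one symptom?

P(≥1) = 39 + 44 + 40 − 20 − 6 − 14 + 1 = 84%

84%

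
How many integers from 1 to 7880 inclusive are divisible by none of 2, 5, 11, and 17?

By inclusion-exclusion,
3940 + 1576 + 716 + 463 − 788 − 358 − 231 − 143 − 92 − 42 + 71 + 46 + 21 + 8 − 4 = 5183
7880 − 5183 = 2697

2697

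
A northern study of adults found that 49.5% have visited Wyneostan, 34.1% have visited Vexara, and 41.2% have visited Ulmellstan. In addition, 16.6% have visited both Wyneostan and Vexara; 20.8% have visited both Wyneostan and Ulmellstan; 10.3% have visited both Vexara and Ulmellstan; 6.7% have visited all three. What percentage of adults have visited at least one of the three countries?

P(union) = 49.5 + 34.1 + 41.2 − 16.6 − 20.8 − 10.3 + 6.7 = 83.8%

83.8%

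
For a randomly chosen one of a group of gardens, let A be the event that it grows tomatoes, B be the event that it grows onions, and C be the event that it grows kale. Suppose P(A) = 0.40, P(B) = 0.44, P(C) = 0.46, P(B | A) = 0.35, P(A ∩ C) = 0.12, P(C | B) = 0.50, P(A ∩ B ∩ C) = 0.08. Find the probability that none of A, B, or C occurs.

P(A ∩ B) = P(A)·P(B|A) = 0.40 × 0.35 = 0.14
P(B ∩ C) = P(B)·P(C|B) = 0.44 × 0.50 = 0.22
P(A ∪ B ∪ C) = 0.40 + 0.44 + 0.46 − 0.14 − 0.12 − 0.22 + 0.08 = 0.90
P(none) = 1 − 0.90 = 0.10

0.10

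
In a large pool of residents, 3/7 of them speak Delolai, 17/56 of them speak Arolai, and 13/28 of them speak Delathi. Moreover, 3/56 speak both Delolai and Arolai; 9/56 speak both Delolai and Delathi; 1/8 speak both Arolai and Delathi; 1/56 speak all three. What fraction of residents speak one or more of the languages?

P(union) = 3/7 + 17/56 + 13/28 − 3/56 − 9/56 − 1/8 + 1/56 = 7/8

7/8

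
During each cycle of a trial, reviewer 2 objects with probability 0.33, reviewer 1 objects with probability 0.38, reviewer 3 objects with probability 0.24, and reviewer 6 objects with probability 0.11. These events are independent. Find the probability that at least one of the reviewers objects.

P(none) = (1 − 0.33) × (1 − 0.38) × (1 − 0.24) × (1 − 0.11) = 0.67 × 0.62 × 0.76 × 0.89 = 0.28097656
P(at least one) = 1 − 0.28097656 = 0.71902344

0.71902344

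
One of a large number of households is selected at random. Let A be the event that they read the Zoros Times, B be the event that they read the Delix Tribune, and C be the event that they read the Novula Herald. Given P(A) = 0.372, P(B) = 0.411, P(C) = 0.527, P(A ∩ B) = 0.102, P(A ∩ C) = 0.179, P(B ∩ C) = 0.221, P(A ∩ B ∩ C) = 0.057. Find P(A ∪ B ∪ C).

0.865

P(A ∪ B ∪ C) = 0.372 + 0.411 + 0.527 − 0.102 − 0.179 − 0.221 + 0.057 = 0.865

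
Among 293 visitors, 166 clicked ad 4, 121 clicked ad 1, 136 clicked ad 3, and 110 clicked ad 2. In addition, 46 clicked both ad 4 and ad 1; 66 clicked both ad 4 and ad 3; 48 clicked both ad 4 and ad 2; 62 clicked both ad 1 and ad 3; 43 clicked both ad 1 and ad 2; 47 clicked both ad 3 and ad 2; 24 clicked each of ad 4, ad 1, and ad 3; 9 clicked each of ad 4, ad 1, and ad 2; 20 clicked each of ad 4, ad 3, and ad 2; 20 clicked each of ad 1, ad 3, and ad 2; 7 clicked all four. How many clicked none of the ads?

6

|union| = 166 + 121 + 136 + 110 − 46 − 66 − 48 − 62 − 43 − 47 + 24 + 9 + 20 + 20 − 7 = 287
None: 293 − 287 = 6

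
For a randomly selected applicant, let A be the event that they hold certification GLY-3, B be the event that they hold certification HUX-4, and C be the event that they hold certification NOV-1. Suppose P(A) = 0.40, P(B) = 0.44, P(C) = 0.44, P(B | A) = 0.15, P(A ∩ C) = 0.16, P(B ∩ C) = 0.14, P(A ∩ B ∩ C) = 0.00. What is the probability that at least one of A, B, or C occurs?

0.92

P(A ∩ B) = P(A)·P(B|A) = 0.40 × 0.15 = 0.06
By inclusion-exclusion,
P(A ∪ B ∪ C) = 0.40 + 0.44 + 0.44 − 0.06 − 0.16 − 0.14 + 0.00 = 0.92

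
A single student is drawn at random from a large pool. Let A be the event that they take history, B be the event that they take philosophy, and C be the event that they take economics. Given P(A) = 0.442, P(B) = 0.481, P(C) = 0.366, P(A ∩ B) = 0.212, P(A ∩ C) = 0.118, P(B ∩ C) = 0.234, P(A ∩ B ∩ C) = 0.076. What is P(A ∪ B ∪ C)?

P(A ∪ B ∪ C) = 0.442 + 0.481 + 0.366 − 0.212 − 0.118 − 0.234 + 0.076 = 0.801

0.801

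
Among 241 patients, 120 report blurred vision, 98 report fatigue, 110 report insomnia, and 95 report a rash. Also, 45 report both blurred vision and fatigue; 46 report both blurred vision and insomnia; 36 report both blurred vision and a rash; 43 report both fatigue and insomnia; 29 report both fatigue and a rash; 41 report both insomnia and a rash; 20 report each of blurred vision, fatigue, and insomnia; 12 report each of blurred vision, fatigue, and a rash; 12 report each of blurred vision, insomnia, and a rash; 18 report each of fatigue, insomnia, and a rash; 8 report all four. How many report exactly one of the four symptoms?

97

N(exactly one) = 120 + 98 + 110 + 95 − 2·45 − 2·46 − 2·36 − 2·43 − 2·29 − 2·41 + 3·20 + 3·12 + 3·12 + 3·18 − 4·8 = 97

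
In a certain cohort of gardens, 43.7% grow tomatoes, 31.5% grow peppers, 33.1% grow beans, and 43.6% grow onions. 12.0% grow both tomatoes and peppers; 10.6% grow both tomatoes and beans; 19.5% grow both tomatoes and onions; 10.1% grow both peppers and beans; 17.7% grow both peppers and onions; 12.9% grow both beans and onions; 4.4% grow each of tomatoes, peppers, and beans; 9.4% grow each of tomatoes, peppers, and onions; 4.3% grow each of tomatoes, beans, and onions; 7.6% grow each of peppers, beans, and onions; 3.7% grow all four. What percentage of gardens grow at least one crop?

By inclusion–exclusion:
P(at least one) = 43.7 + 31.5 + 33.1 + 43.6 − 12.0 − 10.6 − 19.5 − 10.1 − 17.7 − 12.9 + 4.4 + 9.4 + 4.3 + 7.6 − 3.7 = 91.1%

91.1%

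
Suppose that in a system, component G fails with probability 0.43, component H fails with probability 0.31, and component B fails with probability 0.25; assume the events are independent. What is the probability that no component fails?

0.294975

P(none) = (1 − 0.43) × (1 − 0.31) × (1 − 0.25) = 0.57 × 0.69 × 0.75 = 0.294975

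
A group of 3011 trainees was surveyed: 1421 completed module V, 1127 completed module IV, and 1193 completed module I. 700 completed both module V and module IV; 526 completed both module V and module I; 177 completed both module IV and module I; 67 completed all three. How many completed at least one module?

By inclusion–exclusion:
|at least one| = 1421 + 1127 + 1193 − 700 − 526 − 177 + 67 = 2405

2405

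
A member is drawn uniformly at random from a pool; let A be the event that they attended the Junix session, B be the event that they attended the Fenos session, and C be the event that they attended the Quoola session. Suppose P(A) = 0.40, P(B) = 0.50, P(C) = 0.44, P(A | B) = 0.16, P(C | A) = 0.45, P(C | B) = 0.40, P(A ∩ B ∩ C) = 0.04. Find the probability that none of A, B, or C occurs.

0.08

P(A ∩ B) = P(B)·P(A|B) = 0.50 × 0.16 = 0.08
P(A ∩ C) = P(A)·P(C|A) = 0.40 × 0.45 = 0.18
P(B ∩ C) = P(B)·P(C|B) = 0.50 × 0.40 = 0.20
By inclusion-exclusion,
P(A ∪ B ∪ C) = 0.40 + 0.50 + 0.44 − 0.08 − 0.18 − 0.20 + 0.04 = 0.92
P(none) = 1 − 0.92 = 0.08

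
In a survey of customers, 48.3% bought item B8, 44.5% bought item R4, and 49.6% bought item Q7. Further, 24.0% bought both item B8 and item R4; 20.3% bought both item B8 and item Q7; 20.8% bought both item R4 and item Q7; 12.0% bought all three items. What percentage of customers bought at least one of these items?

89.3%

By inclusion-exclusion,
P(at least one) = 48.3 + 44.5 + 49.6 − 24.0 − 20.3 − 20.8 + 12.0 = 89.3%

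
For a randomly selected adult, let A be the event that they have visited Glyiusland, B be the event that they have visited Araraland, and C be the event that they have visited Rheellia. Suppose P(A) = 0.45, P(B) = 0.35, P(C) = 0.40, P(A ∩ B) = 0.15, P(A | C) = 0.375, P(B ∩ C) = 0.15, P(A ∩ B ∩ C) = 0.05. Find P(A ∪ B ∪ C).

P(A ∩ C) = P(C)·P(A|C) = 0.40 × 0.375 = 0.15
P(A ∪ B ∪ C) = 0.45 + 0.35 + 0.40 − 0.15 − 0.15 − 0.15 + 0.05 = 0.80

0.80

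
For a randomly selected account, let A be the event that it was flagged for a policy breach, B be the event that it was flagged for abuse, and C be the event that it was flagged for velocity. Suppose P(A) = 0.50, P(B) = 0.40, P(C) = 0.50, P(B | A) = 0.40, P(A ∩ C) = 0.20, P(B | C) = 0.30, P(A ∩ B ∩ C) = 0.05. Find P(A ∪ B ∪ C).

P(A ∩ B) = P(A)·P(B|A) = 0.50 × 0.40 = 0.20
P(B ∩ C) = P(C)·P(B|C) = 0.50 × 0.30 = 0.15
P(A ∪ B ∪ C) = 0.50 + 0.40 + 0.50 − 0.20 − 0.20 − 0.15 + 0.05 = 0.90

0.90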